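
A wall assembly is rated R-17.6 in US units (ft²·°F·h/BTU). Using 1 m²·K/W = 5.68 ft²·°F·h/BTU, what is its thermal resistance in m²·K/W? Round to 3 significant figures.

R_SI = 17.6/5.68 = 3.099

3.10 m²·K/W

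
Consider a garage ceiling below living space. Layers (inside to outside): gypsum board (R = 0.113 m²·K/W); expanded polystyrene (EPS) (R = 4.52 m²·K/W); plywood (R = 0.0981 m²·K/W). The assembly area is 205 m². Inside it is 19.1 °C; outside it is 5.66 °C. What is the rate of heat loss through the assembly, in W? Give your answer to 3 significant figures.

582 W

R_total = 0.113 + 4.52 + 0.0981 = 4.731 m²·K/W
Q = A·ΔT/R = 205 × (19.1 − 5.66) / 4.731 = 582.4 W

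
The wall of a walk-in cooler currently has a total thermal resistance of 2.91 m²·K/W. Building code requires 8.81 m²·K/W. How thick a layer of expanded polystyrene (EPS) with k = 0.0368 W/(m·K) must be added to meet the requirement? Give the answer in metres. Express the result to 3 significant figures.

0.217 m

ΔR = 8.81 − 2.91 = 5.9 m²·K/W
L = ΔR × k = 5.9 × 0.0368 = 0.2171 m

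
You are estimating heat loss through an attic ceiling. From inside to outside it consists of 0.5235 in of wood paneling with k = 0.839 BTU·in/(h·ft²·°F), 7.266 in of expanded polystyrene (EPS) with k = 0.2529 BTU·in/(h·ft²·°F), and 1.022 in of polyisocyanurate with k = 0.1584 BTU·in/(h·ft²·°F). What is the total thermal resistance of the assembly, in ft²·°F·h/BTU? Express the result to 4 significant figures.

35.81 ft²·°F·h/BTU

0.5235/0.839 = 0.62396
7.266/0.2529 = 28.731
1.022/0.1584 = 6.452
R_total = 0.62396 + 28.731 + 6.452 = 35.807 ft²·°F·h/BTU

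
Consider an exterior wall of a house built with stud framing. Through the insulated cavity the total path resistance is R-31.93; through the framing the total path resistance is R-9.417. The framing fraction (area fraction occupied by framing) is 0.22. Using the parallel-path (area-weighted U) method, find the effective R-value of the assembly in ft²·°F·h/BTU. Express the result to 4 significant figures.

20.92 ft²·°F·h/BTU

U_eff = 0.78/31.93 + 0.22/9.417 = 0.024428 + 0.023362 = 0.04779
R_eff = 1/U_eff = 20.925 ft²·°F·h/BTU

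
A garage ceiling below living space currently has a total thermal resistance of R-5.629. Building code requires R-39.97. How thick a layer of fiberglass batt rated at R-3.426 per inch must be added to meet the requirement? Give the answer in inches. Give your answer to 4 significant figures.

ΔR = 39.97 − 5.629 = 34.341 ft²·°F·h/BTU
L = ΔR / (R/in) = 34.341/3.426 = 10.024 in

10.02 in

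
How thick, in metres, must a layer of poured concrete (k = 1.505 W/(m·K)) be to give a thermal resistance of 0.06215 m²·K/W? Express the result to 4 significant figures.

L = R·k = 0.06215 × 1.505 = 0.093536 m

0.09354 m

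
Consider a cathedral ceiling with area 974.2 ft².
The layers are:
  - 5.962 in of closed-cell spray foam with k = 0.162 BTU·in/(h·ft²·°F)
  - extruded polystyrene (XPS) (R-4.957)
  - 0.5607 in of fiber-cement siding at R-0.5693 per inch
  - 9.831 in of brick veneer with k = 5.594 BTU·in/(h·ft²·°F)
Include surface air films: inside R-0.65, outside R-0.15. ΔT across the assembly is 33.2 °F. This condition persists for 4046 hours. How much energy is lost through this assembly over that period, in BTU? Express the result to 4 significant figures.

5.962/0.162 = 36.802
0.5607 × 0.5693 = 0.31921
9.831/5.594 = 1.7574
R_total = 0.65 + 36.802 + 4.957 + 0.31921 + 1.7574 + 0.15 = 44.636 ft²·°F·h/BTU
Q = 974.2 × 33.2 / 44.636 = 724.6 BTU/h
E = 724.6 × 4046 = 2931700 BTU

2932000 BTU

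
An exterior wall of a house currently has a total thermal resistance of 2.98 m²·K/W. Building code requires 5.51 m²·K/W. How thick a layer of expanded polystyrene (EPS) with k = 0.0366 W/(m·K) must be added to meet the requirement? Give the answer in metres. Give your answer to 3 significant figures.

ΔR = 5.51 − 2.98 = 2.53 m²·K/W
L = ΔR × k = 2.53 × 0.0366 = 0.0926 m

0.0926 m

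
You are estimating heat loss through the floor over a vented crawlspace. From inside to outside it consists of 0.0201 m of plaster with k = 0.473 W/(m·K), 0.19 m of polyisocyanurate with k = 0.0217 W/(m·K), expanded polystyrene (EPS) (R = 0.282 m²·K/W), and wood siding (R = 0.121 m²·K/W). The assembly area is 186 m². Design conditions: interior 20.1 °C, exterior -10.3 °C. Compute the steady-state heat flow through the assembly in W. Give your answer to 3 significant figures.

0.0201/0.473 = 0.04249
0.19/0.0217 = 8.756
R_total = 0.04249 + 8.756 + 0.282 + 0.121 = 9.201 m²·K/W
Q = A·ΔT/R = 186 × (20.1 − (-10.3)) / 9.201 = 614.5 W

615 W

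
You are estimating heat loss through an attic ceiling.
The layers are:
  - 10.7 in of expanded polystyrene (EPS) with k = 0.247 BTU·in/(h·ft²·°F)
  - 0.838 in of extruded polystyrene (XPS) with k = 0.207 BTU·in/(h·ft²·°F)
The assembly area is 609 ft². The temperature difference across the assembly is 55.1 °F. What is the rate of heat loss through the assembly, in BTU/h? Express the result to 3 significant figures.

708 BTU/h

10.7/0.247 = 43.32
0.838/0.207 = 4.048
R_total = 43.32 + 4.048 = 47.37 ft²·°F·h/BTU
Q = A·ΔT/R = 609 × 55.1 / 47.37 = 708.4 BTU/h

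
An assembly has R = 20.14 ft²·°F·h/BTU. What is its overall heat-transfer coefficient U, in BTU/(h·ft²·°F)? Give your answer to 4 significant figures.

0.04965 BTU/(h·ft²·°F)

U = 1/R = 1/20.14 = 0.049652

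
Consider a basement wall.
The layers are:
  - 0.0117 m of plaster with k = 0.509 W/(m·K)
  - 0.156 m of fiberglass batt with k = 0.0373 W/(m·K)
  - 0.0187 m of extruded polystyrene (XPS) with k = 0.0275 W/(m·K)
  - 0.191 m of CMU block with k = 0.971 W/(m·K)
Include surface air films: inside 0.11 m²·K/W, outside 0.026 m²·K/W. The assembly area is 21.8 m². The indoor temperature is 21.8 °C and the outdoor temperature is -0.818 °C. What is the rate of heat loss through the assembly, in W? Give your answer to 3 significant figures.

0.0117/0.509 = 0.02299
0.156/0.0373 = 4.182
0.0187/0.0275 = 0.68
0.191/0.971 = 0.1967
R_total = 0.11 + 0.02299 + 4.182 + 0.68 + 0.1967 + 0.026 = 5.218 m²·K/W
Q = A·ΔT/R = 21.8 × (21.8 − (-0.818)) / 5.218 = 94.49 W

94.5 W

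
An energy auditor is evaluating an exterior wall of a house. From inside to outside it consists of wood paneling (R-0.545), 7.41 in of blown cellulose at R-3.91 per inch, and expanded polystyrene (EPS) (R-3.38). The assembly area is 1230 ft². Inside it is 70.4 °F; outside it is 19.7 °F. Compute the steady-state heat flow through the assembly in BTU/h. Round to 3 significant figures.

7.41 × 3.91 = 28.97
R_total = 0.545 + 28.97 + 3.38 = 32.9 ft²·°F·h/BTU
Q = A·ΔT/R = 1230 × (70.4 − 19.7) / 32.9 = 1896 BTU/h

1900 BTU/h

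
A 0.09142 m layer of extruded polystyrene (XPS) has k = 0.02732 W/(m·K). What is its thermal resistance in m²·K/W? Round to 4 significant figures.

3.346 m²·K/W

R = L/k = 0.09142/0.02732 = 3.3463 m²·K/W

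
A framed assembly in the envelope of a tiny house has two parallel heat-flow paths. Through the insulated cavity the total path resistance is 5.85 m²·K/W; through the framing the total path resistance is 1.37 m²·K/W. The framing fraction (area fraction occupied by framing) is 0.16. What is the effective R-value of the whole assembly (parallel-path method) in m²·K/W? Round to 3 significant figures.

3.84 m²·K/W

U_eff = 0.84/5.85 + 0.16/1.37 = 0.1436 + 0.1168 = 0.2604
R_eff = 1/U_eff = 3.841 m²·K/W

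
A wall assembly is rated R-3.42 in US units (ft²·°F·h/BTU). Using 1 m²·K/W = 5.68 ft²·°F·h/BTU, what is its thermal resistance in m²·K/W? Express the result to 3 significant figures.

0.602 m²·K/W

R_SI = 3.42/5.68 = 0.6021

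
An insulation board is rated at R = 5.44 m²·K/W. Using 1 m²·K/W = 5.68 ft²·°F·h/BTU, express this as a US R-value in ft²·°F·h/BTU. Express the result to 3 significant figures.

30.9 ft²·°F·h/BTU

R_US = 5.44 × 5.68 = 30.9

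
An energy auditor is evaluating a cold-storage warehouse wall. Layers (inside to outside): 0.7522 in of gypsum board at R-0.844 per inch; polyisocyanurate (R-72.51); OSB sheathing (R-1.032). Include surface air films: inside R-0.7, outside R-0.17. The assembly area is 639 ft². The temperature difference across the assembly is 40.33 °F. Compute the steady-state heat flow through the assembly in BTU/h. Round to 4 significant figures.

0.7522 × 0.844 = 0.63486
R_total = 0.7 + 0.63486 + 72.51 + 1.032 + 0.17 = 75.047 ft²·°F·h/BTU
Q = A·ΔT/R = 639 × 40.33 / 75.047 = 343.4 BTU/h

343.4 BTU/h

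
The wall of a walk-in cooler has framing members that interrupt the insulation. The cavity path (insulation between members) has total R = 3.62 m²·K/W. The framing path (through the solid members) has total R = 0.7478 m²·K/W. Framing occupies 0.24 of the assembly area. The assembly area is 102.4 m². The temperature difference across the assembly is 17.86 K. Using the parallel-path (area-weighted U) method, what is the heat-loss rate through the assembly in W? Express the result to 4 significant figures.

U_eff = 0.76/3.62 + 0.24/0.7478 = 0.20994 + 0.32094 = 0.53089
R_eff = 1/U_eff = 1.8836 m²·K/W
Q = 102.4 × 17.86 / 1.8836 = 970.92 W

970.9 W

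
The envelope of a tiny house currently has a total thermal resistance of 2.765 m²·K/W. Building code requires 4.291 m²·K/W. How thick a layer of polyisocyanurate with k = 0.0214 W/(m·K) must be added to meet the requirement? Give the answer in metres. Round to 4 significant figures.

0.03266 m

ΔR = 4.291 − 2.765 = 1.526 m²·K/W
L = ΔR × k = 1.526 × 0.0214 = 0.032656 m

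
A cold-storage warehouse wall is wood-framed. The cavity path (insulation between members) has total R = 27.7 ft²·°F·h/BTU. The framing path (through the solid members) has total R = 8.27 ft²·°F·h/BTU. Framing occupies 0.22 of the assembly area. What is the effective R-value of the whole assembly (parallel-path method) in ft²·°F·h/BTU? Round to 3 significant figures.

18.3 ft²·°F·h/BTU

U_eff = 0.78/27.7 + 0.22/8.27 = 0.02816 + 0.0266 = 0.05476
R_eff = 1/U_eff = 18.26 ft²·°F·h/BTU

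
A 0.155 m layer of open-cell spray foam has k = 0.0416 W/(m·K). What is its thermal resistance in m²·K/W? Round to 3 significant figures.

3.73 m²·K/W

R = L/k = 0.155/0.0416 = 3.726 m²·K/W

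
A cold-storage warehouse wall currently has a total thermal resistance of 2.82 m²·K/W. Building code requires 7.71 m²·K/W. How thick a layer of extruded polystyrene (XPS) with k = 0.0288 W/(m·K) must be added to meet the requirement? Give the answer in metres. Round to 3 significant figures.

ΔR = 7.71 − 2.82 = 4.89 m²·K/W
L = ΔR × k = 4.89 × 0.0288 = 0.1408 m

0.141 m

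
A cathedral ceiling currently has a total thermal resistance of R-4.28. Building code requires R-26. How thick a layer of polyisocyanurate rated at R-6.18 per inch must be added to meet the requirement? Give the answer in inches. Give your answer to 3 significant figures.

3.51 in

ΔR = 26 − 4.28 = 21.72 ft²·°F·h/BTU
L = ΔR / (R/in) = 21.72/6.18 = 3.515 in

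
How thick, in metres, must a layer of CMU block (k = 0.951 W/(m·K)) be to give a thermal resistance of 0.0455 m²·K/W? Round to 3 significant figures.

0.0433 m

L = R·k = 0.0455 × 0.951 = 0.04327 m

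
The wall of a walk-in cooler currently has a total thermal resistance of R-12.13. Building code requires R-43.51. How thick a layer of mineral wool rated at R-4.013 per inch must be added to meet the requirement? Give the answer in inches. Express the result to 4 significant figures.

ΔR = 43.51 − 12.13 = 31.38 ft²·°F·h/BTU
L = ΔR / (R/in) = 31.38/4.013 = 7.8196 in

7.820 in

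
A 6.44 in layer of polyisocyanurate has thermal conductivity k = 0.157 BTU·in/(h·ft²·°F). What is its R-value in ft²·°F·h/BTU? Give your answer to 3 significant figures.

R = L/k = 6.44/0.157 = 41.02 ft²·°F·h/BTU

41.0 ft²·°F·h/BTU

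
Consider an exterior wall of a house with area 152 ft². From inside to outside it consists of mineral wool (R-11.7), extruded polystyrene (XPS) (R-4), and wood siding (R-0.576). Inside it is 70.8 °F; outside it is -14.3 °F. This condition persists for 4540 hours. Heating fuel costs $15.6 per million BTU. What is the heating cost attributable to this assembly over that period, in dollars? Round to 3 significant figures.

R_total = 11.7 + 4 + 0.576 = 16.28 ft²·°F·h/BTU
Q = 152 × (70.8 − (-14.3)) / 16.28 = 794.7 BTU/h
E = 794.7 × 4540 = 3608000 BTU
Cost = 3608000/10⁶ × 15.6 = $56.29

56.3 dollars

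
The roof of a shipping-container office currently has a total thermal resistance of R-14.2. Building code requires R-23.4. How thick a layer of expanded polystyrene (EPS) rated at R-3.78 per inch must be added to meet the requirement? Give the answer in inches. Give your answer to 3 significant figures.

ΔR = 23.4 − 14.2 = 9.2 ft²·°F·h/BTU
L = ΔR / (R/in) = 9.2/3.78 = 2.434 in

2.43 in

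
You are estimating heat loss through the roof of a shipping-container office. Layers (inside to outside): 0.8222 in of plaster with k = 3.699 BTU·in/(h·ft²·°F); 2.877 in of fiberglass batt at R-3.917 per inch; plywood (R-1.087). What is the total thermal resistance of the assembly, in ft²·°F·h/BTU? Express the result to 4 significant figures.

12.58 ft²·°F·h/BTU

0.8222/3.699 = 0.22228
2.877 × 3.917 = 11.269
R_total = 0.22228 + 11.269 + 1.087 = 12.578 ft²·°F·h/BTU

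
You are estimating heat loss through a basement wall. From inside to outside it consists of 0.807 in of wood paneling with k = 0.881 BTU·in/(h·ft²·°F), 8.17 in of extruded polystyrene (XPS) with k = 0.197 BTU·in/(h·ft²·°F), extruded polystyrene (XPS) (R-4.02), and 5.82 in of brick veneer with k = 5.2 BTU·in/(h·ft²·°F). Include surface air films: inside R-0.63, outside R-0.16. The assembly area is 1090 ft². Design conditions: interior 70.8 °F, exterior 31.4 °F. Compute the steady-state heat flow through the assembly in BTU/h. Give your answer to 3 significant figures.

889 BTU/h

0.807/0.881 = 0.916
8.17/0.197 = 41.47
5.82/5.2 = 1.119
R_total = 0.63 + 0.916 + 41.47 + 4.02 + 1.119 + 0.16 = 48.32 ft²·°F·h/BTU
Q = A·ΔT/R = 1090 × (70.8 − 31.4) / 48.32 = 888.8 BTU/h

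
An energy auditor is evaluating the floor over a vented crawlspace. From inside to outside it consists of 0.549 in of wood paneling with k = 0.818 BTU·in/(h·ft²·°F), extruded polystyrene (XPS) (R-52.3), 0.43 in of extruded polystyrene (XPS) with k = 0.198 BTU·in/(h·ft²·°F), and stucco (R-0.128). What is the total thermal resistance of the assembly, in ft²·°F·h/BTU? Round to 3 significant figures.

0.549/0.818 = 0.6711
0.43/0.198 = 2.172
R_total = 0.6711 + 52.3 + 2.172 + 0.128 = 55.27 ft²·°F·h/BTU

55.3 ft²·°F·h/BTU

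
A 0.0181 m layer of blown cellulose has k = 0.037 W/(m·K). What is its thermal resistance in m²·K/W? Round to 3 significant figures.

0.489 m²·K/W

R = L/k = 0.0181/0.037 = 0.4892 m²·K/W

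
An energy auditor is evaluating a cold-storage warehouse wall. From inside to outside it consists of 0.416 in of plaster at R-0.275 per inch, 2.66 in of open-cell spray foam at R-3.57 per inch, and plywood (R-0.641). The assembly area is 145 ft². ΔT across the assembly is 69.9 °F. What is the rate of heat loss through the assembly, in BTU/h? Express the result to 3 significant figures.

989 BTU/h

0.416 × 0.275 = 0.1144
2.66 × 3.57 = 9.496
R_total = 0.1144 + 9.496 + 0.641 = 10.25 ft²·°F·h/BTU
Q = A·ΔT/R = 145 × 69.9 / 10.25 = 988.7 BTU/h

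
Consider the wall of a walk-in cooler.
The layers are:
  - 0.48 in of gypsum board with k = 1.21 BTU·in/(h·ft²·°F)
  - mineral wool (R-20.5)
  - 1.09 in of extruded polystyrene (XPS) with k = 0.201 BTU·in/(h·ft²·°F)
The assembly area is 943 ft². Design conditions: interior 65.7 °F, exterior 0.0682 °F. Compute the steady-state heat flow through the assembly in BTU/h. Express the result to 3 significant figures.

2350 BTU/h

0.48/1.21 = 0.3967
1.09/0.201 = 5.423
R_total = 0.3967 + 20.5 + 5.423 = 26.32 ft²·°F·h/BTU
Q = A·ΔT/R = 943 × (65.7 − 0.0682) / 26.32 = 2352 BTU/h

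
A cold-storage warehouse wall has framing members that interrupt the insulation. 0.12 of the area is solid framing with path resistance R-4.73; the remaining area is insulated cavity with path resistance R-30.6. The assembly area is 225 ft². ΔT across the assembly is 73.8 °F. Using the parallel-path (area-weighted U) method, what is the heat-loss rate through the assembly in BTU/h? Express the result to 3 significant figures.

U_eff = 0.88/30.6 + 0.12/4.73 = 0.02876 + 0.02537 = 0.05413
R_eff = 1/U_eff = 18.47 ft²·°F·h/BTU
Q = 225 × 73.8 / 18.47 = 898.8 BTU/h

899 BTU/h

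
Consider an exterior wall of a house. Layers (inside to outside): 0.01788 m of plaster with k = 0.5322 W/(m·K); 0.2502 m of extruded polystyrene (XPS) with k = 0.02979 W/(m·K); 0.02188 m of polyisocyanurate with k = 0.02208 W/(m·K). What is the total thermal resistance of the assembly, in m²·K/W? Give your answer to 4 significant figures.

0.01788/0.5322 = 0.033596
0.2502/0.02979 = 8.3988
0.02188/0.02208 = 0.99094
R_total = 0.033596 + 8.3988 + 0.99094 = 9.4233 m²·K/W

9.423 m²·K/W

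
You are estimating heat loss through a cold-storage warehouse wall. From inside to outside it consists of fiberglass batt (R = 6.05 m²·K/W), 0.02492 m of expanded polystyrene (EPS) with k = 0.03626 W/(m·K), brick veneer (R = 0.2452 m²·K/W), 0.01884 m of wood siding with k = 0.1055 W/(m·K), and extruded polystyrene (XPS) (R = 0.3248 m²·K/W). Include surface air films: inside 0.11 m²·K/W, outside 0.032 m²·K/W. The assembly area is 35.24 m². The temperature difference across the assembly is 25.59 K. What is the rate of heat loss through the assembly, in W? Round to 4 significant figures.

118.2 W

0.02492/0.03626 = 0.68726
0.01884/0.1055 = 0.17858
R_total = 0.11 + 6.05 + 0.68726 + 0.2452 + 0.17858 + 0.3248 + 0.032 = 7.6278 m²·K/W
Q = A·ΔT/R = 35.24 × 25.59 / 7.6278 = 118.22 W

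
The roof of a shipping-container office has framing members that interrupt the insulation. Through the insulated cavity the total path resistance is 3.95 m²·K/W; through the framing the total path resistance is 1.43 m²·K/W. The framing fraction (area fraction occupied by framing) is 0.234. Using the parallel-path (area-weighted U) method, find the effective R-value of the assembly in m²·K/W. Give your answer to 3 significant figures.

2.80 m²·K/W

U_eff = 0.766/3.95 + 0.234/1.43 = 0.1939 + 0.1636 = 0.3576
R_eff = 1/U_eff = 2.797 m²·K/W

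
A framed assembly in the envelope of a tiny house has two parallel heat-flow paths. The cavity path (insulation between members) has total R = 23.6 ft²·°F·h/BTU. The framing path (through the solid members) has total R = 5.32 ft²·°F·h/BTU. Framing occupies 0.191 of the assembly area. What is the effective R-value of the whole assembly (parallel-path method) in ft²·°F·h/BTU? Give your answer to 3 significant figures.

14.2 ft²·°F·h/BTU

U_eff = 0.809/23.6 + 0.191/5.32 = 0.03428 + 0.0359 = 0.07018
R_eff = 1/U_eff = 14.25 ft²·°F·h/BTU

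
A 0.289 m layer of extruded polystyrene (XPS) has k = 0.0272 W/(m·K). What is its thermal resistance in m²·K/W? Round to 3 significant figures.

10.6 m²·K/W

R = L/k = 0.289/0.0272 = 10.62 m²·K/W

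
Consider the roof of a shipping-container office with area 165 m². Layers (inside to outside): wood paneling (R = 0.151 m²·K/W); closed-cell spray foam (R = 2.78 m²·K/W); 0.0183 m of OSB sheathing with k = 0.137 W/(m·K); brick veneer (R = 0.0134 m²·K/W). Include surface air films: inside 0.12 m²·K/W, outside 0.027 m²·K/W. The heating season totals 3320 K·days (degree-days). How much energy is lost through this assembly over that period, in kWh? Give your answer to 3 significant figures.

4080 kWh

0.0183/0.137 = 0.1336
R_total = 0.12 + 0.151 + 2.78 + 0.1336 + 0.0134 + 0.027 = 3.225 m²·K/W
E = A × HDD × 24 / R / 1000 = 165 × 3320 × 24 / 3.225 / 1000 = 4077 kWh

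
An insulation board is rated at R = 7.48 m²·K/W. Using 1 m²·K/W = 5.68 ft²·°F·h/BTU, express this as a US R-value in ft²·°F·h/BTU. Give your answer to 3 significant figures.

42.5 ft²·°F·h/BTU

R_US = 7.48 × 5.68 = 42.49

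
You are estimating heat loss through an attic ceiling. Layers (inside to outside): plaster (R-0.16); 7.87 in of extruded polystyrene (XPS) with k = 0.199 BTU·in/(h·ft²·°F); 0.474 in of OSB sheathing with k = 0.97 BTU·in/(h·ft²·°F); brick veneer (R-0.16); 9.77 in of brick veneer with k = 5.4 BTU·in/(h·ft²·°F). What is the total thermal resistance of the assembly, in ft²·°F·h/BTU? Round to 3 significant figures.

7.87/0.199 = 39.55
0.474/0.97 = 0.4887
9.77/5.4 = 1.809
R_total = 0.16 + 39.55 + 0.4887 + 0.16 + 1.809 = 42.17 ft²·°F·h/BTU

42.2 ft²·°F·h/BTU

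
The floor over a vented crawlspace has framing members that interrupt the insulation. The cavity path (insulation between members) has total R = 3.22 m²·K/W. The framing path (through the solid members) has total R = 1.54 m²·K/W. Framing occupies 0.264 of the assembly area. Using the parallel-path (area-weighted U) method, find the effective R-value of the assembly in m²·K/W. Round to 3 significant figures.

U_eff = 0.736/3.22 + 0.264/1.54 = 0.2286 + 0.1714 = 0.4
R_eff = 1/U_eff = 2.5 m²·K/W

2.50 m²·K/W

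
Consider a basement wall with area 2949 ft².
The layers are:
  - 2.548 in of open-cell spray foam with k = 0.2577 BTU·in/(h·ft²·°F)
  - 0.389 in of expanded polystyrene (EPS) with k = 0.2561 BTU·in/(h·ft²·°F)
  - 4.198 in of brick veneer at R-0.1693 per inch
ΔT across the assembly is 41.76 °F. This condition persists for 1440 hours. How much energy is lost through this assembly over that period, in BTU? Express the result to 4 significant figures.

14640000 BTU

2.548/0.2577 = 9.8875
0.389/0.2561 = 1.5189
4.198 × 0.1693 = 0.71072
R_total = 9.8875 + 1.5189 + 0.71072 = 12.117 ft²·°F·h/BTU
Q = 2949 × 41.76 / 12.117 = 10163 BTU/h
E = 10163 × 1440 = 14635000 BTU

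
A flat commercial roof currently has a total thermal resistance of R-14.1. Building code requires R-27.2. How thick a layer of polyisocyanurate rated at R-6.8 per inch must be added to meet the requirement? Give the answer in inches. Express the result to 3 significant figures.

ΔR = 27.2 − 14.1 = 13.1 ft²·°F·h/BTU
L = ΔR / (R/in) = 13.1/6.8 = 1.926 in

1.93 in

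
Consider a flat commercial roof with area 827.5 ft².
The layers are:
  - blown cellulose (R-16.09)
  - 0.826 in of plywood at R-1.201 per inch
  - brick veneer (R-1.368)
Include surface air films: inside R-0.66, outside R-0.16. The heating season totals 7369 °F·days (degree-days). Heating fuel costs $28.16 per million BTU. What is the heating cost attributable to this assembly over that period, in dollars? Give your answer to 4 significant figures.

0.826 × 1.201 = 0.99203
R_total = 0.66 + 16.09 + 0.99203 + 1.368 + 0.16 = 19.27 ft²·°F·h/BTU
E = A × HDD × 24 / R = 827.5 × 7369 × 24 / 19.27 = 7594600 BTU
Cost = 7594600/10⁶ × 28.16 = $213.86

213.9 dollars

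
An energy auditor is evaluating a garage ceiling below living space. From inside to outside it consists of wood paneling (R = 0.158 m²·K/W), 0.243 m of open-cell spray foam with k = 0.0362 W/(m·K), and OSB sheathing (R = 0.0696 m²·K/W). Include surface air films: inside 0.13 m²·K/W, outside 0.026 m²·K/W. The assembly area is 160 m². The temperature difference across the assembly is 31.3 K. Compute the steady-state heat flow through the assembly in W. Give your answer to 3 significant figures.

0.243/0.0362 = 6.713
R_total = 0.13 + 0.158 + 6.713 + 0.0696 + 0.026 = 7.096 m²·K/W
Q = A·ΔT/R = 160 × 31.3 / 7.096 = 705.7 W

706 W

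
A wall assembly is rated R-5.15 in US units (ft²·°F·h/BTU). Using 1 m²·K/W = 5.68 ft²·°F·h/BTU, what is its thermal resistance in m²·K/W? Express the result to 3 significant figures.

R_SI = 5.15/5.68 = 0.9067

0.907 m²·K/W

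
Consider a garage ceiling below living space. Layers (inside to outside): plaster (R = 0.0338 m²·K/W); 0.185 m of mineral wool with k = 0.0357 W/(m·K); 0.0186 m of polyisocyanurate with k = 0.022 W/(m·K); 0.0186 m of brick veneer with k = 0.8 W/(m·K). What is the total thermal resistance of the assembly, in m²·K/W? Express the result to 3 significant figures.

0.185/0.0357 = 5.182
0.0186/0.022 = 0.8455
0.0186/0.8 = 0.02325
R_total = 0.0338 + 5.182 + 0.8455 + 0.02325 = 6.085 m²·K/W

6.08 m²·K/W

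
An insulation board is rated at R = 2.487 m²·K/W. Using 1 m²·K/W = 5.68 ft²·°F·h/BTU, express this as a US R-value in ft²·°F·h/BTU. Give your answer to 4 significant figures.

14.13 ft²·°F·h/BTU

R_US = 2.487 × 5.68 = 14.126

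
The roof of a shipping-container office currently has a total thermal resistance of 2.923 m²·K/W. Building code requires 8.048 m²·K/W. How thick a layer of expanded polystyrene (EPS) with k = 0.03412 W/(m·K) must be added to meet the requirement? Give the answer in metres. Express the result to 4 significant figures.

ΔR = 8.048 − 2.923 = 5.125 m²·K/W
L = ΔR × k = 5.125 × 0.03412 = 0.17486 m

0.1749 m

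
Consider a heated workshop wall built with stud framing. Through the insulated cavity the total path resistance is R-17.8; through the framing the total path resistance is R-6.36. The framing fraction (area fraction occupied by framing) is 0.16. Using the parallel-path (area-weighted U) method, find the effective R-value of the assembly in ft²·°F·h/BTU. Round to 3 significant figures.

U_eff = 0.84/17.8 + 0.16/6.36 = 0.04719 + 0.02516 = 0.07235
R_eff = 1/U_eff = 13.82 ft²·°F·h/BTU

13.8 ft²·°F·h/BTU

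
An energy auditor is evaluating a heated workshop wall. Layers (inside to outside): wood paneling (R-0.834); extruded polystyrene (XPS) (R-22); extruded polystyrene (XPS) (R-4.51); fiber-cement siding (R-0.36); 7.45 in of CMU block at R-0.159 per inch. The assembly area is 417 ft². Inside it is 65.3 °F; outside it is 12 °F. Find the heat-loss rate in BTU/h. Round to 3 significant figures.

7.45 × 0.159 = 1.185
R_total = 0.834 + 22 + 4.51 + 0.36 + 1.185 = 28.89 ft²·°F·h/BTU
Q = A·ΔT/R = 417 × (65.3 − 12) / 28.89 = 769.4 BTU/h

769 BTU/h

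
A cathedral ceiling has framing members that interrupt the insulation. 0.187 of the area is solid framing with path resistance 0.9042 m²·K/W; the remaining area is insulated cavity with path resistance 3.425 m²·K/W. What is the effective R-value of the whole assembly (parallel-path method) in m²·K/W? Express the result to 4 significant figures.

2.251 m²·K/W

U_eff = 0.813/3.425 + 0.187/0.9042 = 0.23737 + 0.20681 = 0.44418
R_eff = 1/U_eff = 2.2513 m²·K/W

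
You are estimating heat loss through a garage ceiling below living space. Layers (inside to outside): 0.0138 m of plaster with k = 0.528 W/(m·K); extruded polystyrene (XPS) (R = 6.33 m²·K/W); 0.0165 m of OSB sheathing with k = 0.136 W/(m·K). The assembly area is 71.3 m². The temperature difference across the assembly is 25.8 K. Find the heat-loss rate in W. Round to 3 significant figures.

0.0138/0.528 = 0.02614
0.0165/0.136 = 0.1213
R_total = 0.02614 + 6.33 + 0.1213 = 6.477 m²·K/W
Q = A·ΔT/R = 71.3 × 25.8 / 6.477 = 284 W

284 W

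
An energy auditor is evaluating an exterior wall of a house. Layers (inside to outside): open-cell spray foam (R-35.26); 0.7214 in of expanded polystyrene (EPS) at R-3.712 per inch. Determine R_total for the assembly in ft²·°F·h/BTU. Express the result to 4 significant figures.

0.7214 × 3.712 = 2.6778
R_total = 35.26 + 2.6778 = 37.938 ft²·°F·h/BTU

37.94 ft²·°F·h/BTU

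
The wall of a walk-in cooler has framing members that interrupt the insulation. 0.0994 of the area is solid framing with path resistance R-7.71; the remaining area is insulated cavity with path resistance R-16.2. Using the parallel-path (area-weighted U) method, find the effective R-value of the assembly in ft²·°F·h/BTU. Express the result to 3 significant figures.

14.6 ft²·°F·h/BTU

U_eff = 0.9006/16.2 + 0.0994/7.71 = 0.05559 + 0.01289 = 0.06848
R_eff = 1/U_eff = 14.6 ft²·°F·h/BTU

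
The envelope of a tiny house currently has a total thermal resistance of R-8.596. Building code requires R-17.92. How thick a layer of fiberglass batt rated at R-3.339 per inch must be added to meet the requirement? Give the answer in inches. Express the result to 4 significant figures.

ΔR = 17.92 − 8.596 = 9.324 ft²·°F·h/BTU
L = ΔR / (R/in) = 9.324/3.339 = 2.7925 in

2.792 in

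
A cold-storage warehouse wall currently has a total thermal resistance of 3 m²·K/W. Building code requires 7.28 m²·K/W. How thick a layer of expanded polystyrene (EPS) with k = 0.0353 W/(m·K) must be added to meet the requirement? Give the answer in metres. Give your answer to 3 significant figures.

0.151 m

ΔR = 7.28 − 3 = 4.28 m²·K/W
L = ΔR × k = 4.28 × 0.0353 = 0.1511 m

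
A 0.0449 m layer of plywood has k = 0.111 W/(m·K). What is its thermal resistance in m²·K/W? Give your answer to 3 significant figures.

R = L/k = 0.0449/0.111 = 0.4045 m²·K/W

0.405 m²·K/W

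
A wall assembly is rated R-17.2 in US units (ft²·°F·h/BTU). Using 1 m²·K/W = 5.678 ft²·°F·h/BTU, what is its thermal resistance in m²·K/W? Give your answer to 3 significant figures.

3.03 m²·K/W

R_SI = 17.2/5.678 = 3.029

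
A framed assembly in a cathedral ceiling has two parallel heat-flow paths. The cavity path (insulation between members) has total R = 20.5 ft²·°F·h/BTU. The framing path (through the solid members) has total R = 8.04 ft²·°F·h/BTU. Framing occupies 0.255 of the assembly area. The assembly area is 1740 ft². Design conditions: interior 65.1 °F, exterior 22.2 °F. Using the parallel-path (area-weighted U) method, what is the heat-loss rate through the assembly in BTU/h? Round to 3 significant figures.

U_eff = 0.745/20.5 + 0.255/8.04 = 0.03634 + 0.03172 = 0.06806
R_eff = 1/U_eff = 14.69 ft²·°F·h/BTU
Q = 1740 × (65.1 − 22.2) / 14.69 = 5080 BTU/h

5080 BTU/h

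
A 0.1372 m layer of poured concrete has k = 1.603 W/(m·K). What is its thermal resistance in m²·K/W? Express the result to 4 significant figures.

0.08559 m²·K/W

R = L/k = 0.1372/1.603 = 0.08559 m²·K/W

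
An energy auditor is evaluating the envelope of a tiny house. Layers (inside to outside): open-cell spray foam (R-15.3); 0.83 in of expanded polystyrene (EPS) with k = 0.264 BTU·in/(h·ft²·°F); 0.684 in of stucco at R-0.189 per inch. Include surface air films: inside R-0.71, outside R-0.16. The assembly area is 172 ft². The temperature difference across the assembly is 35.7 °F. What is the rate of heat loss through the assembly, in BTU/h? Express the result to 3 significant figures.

316 BTU/h

0.83/0.264 = 3.144
0.684 × 0.189 = 0.1293
R_total = 0.71 + 15.3 + 3.144 + 0.1293 + 0.16 = 19.44 ft²·°F·h/BTU
Q = A·ΔT/R = 172 × 35.7 / 19.44 = 315.8 BTU/h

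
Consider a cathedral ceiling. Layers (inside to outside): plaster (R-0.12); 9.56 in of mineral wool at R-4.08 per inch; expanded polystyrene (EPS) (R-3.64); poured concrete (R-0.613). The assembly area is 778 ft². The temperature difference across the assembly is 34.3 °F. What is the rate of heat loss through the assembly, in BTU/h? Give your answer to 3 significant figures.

9.56 × 4.08 = 39
R_total = 0.12 + 39 + 3.64 + 0.613 = 43.38 ft²·°F·h/BTU
Q = A·ΔT/R = 778 × 34.3 / 43.38 = 615.2 BTU/h

615 BTU/h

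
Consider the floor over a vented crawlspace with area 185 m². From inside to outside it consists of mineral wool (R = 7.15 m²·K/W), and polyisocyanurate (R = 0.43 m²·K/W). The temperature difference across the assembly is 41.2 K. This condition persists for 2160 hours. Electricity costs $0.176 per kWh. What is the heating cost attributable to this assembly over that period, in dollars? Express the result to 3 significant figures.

382 dollars

R_total = 7.15 + 0.43 = 7.58 m²·K/W
Q = 185 × 41.2 / 7.58 = 1006 W
E = 1006 W × 2160 h / 1000 = 2172 kWh
Cost = 2172 × 0.176 = $382.3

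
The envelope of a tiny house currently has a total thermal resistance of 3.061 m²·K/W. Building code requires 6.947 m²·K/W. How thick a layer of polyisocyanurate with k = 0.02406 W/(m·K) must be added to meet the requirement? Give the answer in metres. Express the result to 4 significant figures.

0.09350 m

ΔR = 6.947 − 3.061 = 3.886 m²·K/W
L = ΔR × k = 3.886 × 0.02406 = 0.093497 m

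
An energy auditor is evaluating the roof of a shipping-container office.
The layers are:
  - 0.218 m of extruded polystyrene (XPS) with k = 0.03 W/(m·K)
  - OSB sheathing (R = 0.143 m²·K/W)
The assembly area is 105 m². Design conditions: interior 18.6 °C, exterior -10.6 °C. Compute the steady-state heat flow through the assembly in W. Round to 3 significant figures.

0.218/0.03 = 7.267
R_total = 7.267 + 0.143 = 7.41 m²·K/W
Q = A·ΔT/R = 105 × (18.6 − (-10.6)) / 7.41 = 413.8 W

414 W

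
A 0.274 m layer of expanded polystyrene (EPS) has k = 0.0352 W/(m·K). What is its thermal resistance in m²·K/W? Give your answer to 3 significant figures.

7.78 m²·K/W

R = L/k = 0.274/0.0352 = 7.784 m²·K/W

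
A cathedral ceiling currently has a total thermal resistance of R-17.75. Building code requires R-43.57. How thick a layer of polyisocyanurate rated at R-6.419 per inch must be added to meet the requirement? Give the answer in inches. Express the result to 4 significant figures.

4.022 in

ΔR = 43.57 − 17.75 = 25.82 ft²·°F·h/BTU
L = ΔR / (R/in) = 25.82/6.419 = 4.0224 in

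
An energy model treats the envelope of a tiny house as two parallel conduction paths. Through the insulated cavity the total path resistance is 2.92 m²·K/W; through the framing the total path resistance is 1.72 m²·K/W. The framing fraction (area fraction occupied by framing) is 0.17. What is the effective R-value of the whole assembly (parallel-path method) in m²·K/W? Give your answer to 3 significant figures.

2.61 m²·K/W

U_eff = 0.83/2.92 + 0.17/1.72 = 0.2842 + 0.09884 = 0.3831
R_eff = 1/U_eff = 2.61 m²·K/W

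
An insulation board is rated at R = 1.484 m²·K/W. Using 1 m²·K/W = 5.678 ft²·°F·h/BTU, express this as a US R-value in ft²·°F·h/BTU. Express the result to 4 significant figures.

R_US = 1.484 × 5.678 = 8.4262

8.426 ft²·°F·h/BTU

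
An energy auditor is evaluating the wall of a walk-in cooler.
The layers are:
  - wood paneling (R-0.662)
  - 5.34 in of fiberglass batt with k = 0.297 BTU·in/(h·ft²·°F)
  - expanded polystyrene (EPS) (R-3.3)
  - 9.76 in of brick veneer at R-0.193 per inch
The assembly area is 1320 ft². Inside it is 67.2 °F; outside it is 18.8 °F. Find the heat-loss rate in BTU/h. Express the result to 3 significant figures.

5.34/0.297 = 17.98
9.76 × 0.193 = 1.884
R_total = 0.662 + 17.98 + 3.3 + 1.884 = 23.83 ft²·°F·h/BTU
Q = A·ΔT/R = 1320 × (67.2 − 18.8) / 23.83 = 2681 BTU/h

2680 BTU/h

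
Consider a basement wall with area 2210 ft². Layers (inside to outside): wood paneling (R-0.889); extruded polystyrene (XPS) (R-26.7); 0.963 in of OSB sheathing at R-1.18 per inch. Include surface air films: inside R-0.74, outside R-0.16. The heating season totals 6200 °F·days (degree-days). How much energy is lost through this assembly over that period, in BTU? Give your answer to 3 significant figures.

0.963 × 1.18 = 1.136
R_total = 0.74 + 0.889 + 26.7 + 1.136 + 0.16 = 29.63 ft²·°F·h/BTU
E = A × HDD × 24 / R = 2210 × 6200 × 24 / 29.63 = 11100000 BTU

11100000 BTU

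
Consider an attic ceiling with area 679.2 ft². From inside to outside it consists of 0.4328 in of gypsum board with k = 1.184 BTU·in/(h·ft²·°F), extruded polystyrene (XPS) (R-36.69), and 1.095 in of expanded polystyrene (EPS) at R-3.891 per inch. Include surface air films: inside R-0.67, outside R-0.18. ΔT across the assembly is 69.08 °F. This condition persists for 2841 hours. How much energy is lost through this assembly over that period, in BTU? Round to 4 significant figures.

3161000 BTU

0.4328/1.184 = 0.36554
1.095 × 3.891 = 4.2606
R_total = 0.67 + 0.36554 + 36.69 + 4.2606 + 0.18 = 42.166 ft²·°F·h/BTU
Q = 679.2 × 69.08 / 42.166 = 1112.7 BTU/h
E = 1112.7 × 2841 = 3161200 BTU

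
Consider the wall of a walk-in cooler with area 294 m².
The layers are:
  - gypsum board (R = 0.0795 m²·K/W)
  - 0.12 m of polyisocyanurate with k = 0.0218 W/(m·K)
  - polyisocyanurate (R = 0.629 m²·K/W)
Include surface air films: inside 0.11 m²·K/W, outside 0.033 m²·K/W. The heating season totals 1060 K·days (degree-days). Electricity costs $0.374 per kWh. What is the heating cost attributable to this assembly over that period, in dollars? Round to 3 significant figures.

440 dollars

0.12/0.0218 = 5.505
R_total = 0.11 + 0.0795 + 5.505 + 0.629 + 0.033 = 6.356 m²·K/W
E = A × HDD × 24 / R / 1000 = 294 × 1060 × 24 / 6.356 / 1000 = 1177 kWh
Cost = 1177 × 0.374 = $440.1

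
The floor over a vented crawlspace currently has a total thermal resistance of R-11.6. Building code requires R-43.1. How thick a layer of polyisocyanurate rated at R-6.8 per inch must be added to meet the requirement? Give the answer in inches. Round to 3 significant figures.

4.63 in

ΔR = 43.1 − 11.6 = 31.5 ft²·°F·h/BTU
L = ΔR / (R/in) = 31.5/6.8 = 4.632 in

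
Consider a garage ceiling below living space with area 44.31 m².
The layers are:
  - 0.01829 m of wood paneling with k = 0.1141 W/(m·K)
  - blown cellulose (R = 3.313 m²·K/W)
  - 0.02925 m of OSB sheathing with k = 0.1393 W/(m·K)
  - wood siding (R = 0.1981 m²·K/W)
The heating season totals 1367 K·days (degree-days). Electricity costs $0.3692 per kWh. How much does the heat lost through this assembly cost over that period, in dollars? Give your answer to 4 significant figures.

138.3 dollars

0.01829/0.1141 = 0.1603
0.02925/0.1393 = 0.20998
R_total = 0.1603 + 3.313 + 0.20998 + 0.1981 = 3.8814 m²·K/W
E = A × HDD × 24 / R / 1000 = 44.31 × 1367 × 24 / 3.8814 / 1000 = 374.54 kWh
Cost = 374.54 × 0.3692 = $138.28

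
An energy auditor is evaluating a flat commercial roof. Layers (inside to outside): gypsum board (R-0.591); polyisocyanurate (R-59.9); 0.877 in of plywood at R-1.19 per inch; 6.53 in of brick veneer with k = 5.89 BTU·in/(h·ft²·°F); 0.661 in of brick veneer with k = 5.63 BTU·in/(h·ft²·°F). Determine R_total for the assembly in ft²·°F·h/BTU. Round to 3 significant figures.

0.877 × 1.19 = 1.044
6.53/5.89 = 1.109
0.661/5.63 = 0.1174
R_total = 0.591 + 59.9 + 1.044 + 1.109 + 0.1174 = 62.76 ft²·°F·h/BTU

62.8 ft²·°F·h/BTU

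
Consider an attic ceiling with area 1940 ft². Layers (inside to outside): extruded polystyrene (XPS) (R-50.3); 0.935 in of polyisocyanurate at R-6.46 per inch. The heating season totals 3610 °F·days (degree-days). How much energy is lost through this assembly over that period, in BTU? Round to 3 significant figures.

2980000 BTU

0.935 × 6.46 = 6.04
R_total = 50.3 + 6.04 = 56.34 ft²·°F·h/BTU
E = A × HDD × 24 / R = 1940 × 3610 × 24 / 56.34 = 2983000 BTU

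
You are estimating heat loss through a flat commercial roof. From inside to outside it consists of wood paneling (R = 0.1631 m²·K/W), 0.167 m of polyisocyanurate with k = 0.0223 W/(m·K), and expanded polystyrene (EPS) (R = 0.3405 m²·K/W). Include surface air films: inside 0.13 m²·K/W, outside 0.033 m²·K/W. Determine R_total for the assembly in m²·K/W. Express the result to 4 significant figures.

8.155 m²·K/W

0.167/0.0223 = 7.4888
R_total = 0.13 + 0.1631 + 7.4888 + 0.3405 + 0.033 = 8.1554 m²·K/W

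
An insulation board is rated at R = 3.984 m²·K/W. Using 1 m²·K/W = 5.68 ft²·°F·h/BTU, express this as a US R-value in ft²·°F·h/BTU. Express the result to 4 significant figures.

22.63 ft²·°F·h/BTU

R_US = 3.984 × 5.68 = 22.629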